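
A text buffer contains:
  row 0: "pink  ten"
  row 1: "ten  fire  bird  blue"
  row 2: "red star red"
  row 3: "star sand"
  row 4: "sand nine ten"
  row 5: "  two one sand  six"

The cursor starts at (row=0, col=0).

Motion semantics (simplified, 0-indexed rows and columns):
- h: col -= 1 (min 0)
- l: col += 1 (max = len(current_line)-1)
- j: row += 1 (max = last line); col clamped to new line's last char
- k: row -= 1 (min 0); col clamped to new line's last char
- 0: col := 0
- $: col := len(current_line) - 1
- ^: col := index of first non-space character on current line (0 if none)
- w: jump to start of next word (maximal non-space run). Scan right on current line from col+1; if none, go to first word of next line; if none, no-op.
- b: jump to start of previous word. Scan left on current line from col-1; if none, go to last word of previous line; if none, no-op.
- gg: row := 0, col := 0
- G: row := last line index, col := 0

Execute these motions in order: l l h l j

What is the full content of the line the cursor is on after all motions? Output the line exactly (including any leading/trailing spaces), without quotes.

After 1 (l): row=0 col=1 char='i'
After 2 (l): row=0 col=2 char='n'
After 3 (h): row=0 col=1 char='i'
After 4 (l): row=0 col=2 char='n'
After 5 (j): row=1 col=2 char='n'

Answer: ten  fire  bird  blue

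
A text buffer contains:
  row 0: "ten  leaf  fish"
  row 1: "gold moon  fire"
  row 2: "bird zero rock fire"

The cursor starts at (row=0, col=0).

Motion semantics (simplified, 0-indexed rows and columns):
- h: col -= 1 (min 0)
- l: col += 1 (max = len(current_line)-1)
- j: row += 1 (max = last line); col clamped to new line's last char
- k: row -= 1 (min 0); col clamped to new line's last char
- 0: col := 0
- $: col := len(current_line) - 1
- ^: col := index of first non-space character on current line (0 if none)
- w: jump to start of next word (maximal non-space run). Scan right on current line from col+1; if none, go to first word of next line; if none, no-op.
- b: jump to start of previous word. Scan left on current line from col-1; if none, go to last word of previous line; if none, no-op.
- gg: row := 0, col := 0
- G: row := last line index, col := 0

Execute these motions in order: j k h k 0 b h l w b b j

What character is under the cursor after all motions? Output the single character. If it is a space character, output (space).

After 1 (j): row=1 col=0 char='g'
After 2 (k): row=0 col=0 char='t'
After 3 (h): row=0 col=0 char='t'
After 4 (k): row=0 col=0 char='t'
After 5 (0): row=0 col=0 char='t'
After 6 (b): row=0 col=0 char='t'
After 7 (h): row=0 col=0 char='t'
After 8 (l): row=0 col=1 char='e'
After 9 (w): row=0 col=5 char='l'
After 10 (b): row=0 col=0 char='t'
After 11 (b): row=0 col=0 char='t'
After 12 (j): row=1 col=0 char='g'

Answer: g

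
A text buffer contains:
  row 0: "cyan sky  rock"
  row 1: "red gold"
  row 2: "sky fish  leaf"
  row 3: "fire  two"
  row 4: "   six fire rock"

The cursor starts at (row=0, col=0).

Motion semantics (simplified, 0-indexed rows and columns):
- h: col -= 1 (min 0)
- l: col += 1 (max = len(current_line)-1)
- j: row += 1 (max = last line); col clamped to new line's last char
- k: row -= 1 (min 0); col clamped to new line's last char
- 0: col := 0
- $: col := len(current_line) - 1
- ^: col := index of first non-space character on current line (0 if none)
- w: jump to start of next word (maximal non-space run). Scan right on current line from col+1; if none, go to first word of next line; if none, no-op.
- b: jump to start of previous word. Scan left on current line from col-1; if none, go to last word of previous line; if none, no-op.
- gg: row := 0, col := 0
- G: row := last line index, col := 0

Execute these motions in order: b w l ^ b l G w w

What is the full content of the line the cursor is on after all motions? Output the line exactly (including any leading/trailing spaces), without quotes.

Answer:    six fire rock

Derivation:
After 1 (b): row=0 col=0 char='c'
After 2 (w): row=0 col=5 char='s'
After 3 (l): row=0 col=6 char='k'
After 4 (^): row=0 col=0 char='c'
After 5 (b): row=0 col=0 char='c'
After 6 (l): row=0 col=1 char='y'
After 7 (G): row=4 col=0 char='_'
After 8 (w): row=4 col=3 char='s'
After 9 (w): row=4 col=7 char='f'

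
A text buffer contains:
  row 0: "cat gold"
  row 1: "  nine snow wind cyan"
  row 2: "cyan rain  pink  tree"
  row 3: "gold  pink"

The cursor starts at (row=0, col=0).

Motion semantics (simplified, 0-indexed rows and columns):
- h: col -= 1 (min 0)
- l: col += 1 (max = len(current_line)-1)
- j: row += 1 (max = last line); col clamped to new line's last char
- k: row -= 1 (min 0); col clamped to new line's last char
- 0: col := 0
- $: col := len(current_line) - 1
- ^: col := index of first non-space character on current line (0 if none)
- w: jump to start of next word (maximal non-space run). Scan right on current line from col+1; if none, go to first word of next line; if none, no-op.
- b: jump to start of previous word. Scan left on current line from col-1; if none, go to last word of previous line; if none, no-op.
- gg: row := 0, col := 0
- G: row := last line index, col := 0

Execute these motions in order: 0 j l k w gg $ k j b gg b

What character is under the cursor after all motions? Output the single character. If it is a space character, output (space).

After 1 (0): row=0 col=0 char='c'
After 2 (j): row=1 col=0 char='_'
After 3 (l): row=1 col=1 char='_'
After 4 (k): row=0 col=1 char='a'
After 5 (w): row=0 col=4 char='g'
After 6 (gg): row=0 col=0 char='c'
After 7 ($): row=0 col=7 char='d'
After 8 (k): row=0 col=7 char='d'
After 9 (j): row=1 col=7 char='s'
After 10 (b): row=1 col=2 char='n'
After 11 (gg): row=0 col=0 char='c'
After 12 (b): row=0 col=0 char='c'

Answer: c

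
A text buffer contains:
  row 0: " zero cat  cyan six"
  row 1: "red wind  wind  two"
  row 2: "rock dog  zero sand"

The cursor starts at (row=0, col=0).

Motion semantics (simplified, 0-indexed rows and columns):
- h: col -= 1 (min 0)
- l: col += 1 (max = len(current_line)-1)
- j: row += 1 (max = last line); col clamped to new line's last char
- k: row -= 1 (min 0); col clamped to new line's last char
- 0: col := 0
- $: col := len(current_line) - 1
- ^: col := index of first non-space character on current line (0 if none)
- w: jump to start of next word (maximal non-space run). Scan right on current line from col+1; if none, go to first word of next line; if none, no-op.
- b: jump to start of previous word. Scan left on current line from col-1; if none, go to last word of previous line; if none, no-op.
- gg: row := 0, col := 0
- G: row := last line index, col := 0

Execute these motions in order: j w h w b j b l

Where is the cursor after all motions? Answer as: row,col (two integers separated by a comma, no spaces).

Answer: 1,17

Derivation:
After 1 (j): row=1 col=0 char='r'
After 2 (w): row=1 col=4 char='w'
After 3 (h): row=1 col=3 char='_'
After 4 (w): row=1 col=4 char='w'
After 5 (b): row=1 col=0 char='r'
After 6 (j): row=2 col=0 char='r'
After 7 (b): row=1 col=16 char='t'
After 8 (l): row=1 col=17 char='w'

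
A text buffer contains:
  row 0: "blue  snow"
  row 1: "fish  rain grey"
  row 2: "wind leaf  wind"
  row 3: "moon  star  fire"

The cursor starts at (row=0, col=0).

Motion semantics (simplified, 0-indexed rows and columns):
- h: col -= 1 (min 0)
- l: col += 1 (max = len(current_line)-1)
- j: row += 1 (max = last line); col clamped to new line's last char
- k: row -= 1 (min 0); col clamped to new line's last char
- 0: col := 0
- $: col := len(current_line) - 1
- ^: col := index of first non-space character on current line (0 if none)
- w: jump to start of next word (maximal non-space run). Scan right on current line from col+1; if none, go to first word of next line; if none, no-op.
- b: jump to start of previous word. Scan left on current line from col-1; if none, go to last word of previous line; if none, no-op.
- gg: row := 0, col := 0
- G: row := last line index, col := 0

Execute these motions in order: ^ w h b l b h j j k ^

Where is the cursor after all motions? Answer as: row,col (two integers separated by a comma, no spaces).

After 1 (^): row=0 col=0 char='b'
After 2 (w): row=0 col=6 char='s'
After 3 (h): row=0 col=5 char='_'
After 4 (b): row=0 col=0 char='b'
After 5 (l): row=0 col=1 char='l'
After 6 (b): row=0 col=0 char='b'
After 7 (h): row=0 col=0 char='b'
After 8 (j): row=1 col=0 char='f'
After 9 (j): row=2 col=0 char='w'
After 10 (k): row=1 col=0 char='f'
After 11 (^): row=1 col=0 char='f'

Answer: 1,0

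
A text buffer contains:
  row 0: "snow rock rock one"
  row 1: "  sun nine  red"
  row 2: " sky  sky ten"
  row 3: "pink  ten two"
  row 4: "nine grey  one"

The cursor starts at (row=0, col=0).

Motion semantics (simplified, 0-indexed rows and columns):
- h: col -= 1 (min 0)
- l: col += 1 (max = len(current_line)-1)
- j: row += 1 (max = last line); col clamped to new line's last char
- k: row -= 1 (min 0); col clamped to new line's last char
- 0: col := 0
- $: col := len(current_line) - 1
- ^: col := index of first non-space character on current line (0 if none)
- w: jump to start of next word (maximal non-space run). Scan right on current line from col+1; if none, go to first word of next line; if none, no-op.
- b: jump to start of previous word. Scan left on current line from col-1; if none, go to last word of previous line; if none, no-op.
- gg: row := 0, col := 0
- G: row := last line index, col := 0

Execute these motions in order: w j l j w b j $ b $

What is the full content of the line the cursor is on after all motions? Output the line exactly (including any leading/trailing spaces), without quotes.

Answer: pink  ten two

Derivation:
After 1 (w): row=0 col=5 char='r'
After 2 (j): row=1 col=5 char='_'
After 3 (l): row=1 col=6 char='n'
After 4 (j): row=2 col=6 char='s'
After 5 (w): row=2 col=10 char='t'
After 6 (b): row=2 col=6 char='s'
After 7 (j): row=3 col=6 char='t'
After 8 ($): row=3 col=12 char='o'
After 9 (b): row=3 col=10 char='t'
After 10 ($): row=3 col=12 char='o'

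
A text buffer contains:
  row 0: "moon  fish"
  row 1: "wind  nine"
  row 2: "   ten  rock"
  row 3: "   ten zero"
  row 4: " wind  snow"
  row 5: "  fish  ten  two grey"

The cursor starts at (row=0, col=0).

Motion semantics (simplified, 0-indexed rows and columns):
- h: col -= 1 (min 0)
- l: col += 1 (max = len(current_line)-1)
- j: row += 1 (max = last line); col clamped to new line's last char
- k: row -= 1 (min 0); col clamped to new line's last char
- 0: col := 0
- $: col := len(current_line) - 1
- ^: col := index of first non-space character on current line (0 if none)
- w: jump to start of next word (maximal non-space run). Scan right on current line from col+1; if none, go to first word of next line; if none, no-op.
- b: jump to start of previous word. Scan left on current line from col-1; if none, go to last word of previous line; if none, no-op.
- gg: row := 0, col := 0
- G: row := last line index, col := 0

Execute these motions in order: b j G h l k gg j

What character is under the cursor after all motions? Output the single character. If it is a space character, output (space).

Answer: w

Derivation:
After 1 (b): row=0 col=0 char='m'
After 2 (j): row=1 col=0 char='w'
After 3 (G): row=5 col=0 char='_'
After 4 (h): row=5 col=0 char='_'
After 5 (l): row=5 col=1 char='_'
After 6 (k): row=4 col=1 char='w'
After 7 (gg): row=0 col=0 char='m'
After 8 (j): row=1 col=0 char='w'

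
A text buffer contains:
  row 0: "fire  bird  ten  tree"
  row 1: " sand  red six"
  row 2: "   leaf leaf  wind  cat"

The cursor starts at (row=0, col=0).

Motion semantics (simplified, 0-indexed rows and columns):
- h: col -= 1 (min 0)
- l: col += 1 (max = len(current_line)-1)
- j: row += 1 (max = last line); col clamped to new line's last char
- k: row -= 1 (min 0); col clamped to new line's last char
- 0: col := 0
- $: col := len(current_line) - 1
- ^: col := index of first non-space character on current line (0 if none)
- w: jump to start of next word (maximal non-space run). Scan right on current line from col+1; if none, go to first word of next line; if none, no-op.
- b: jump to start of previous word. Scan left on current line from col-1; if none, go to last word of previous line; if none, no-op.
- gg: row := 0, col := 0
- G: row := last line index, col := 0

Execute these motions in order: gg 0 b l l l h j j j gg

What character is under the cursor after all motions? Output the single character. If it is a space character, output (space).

Answer: f

Derivation:
After 1 (gg): row=0 col=0 char='f'
After 2 (0): row=0 col=0 char='f'
After 3 (b): row=0 col=0 char='f'
After 4 (l): row=0 col=1 char='i'
After 5 (l): row=0 col=2 char='r'
After 6 (l): row=0 col=3 char='e'
After 7 (h): row=0 col=2 char='r'
After 8 (j): row=1 col=2 char='a'
After 9 (j): row=2 col=2 char='_'
After 10 (j): row=2 col=2 char='_'
After 11 (gg): row=0 col=0 char='f'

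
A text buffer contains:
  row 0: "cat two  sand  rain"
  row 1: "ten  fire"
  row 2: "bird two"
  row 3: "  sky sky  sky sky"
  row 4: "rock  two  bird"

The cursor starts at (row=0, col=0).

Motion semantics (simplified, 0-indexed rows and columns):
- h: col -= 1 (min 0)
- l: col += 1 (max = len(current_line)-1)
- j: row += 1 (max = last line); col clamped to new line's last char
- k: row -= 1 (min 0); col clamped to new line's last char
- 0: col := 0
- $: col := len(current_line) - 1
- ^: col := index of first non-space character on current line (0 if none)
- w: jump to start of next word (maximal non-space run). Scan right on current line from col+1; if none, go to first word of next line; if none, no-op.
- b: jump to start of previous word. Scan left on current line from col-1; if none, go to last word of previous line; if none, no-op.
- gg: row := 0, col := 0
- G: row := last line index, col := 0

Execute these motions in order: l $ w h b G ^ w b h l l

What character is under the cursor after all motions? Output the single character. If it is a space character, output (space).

Answer: c

Derivation:
After 1 (l): row=0 col=1 char='a'
After 2 ($): row=0 col=18 char='n'
After 3 (w): row=1 col=0 char='t'
After 4 (h): row=1 col=0 char='t'
After 5 (b): row=0 col=15 char='r'
After 6 (G): row=4 col=0 char='r'
After 7 (^): row=4 col=0 char='r'
After 8 (w): row=4 col=6 char='t'
After 9 (b): row=4 col=0 char='r'
After 10 (h): row=4 col=0 char='r'
After 11 (l): row=4 col=1 char='o'
After 12 (l): row=4 col=2 char='c'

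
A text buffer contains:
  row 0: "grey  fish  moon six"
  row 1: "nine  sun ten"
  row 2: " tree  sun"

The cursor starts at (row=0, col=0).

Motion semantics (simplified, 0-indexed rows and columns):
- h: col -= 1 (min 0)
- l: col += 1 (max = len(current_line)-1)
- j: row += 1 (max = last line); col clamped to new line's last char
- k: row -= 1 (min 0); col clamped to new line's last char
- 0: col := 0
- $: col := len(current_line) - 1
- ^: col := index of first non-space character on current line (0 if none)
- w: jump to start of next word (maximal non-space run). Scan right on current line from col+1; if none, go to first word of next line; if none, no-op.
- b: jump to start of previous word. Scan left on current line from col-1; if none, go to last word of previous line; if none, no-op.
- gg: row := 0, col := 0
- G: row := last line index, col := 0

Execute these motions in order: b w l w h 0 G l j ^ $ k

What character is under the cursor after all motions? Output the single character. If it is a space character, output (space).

After 1 (b): row=0 col=0 char='g'
After 2 (w): row=0 col=6 char='f'
After 3 (l): row=0 col=7 char='i'
After 4 (w): row=0 col=12 char='m'
After 5 (h): row=0 col=11 char='_'
After 6 (0): row=0 col=0 char='g'
After 7 (G): row=2 col=0 char='_'
After 8 (l): row=2 col=1 char='t'
After 9 (j): row=2 col=1 char='t'
After 10 (^): row=2 col=1 char='t'
After 11 ($): row=2 col=9 char='n'
After 12 (k): row=1 col=9 char='_'

Answer: (space)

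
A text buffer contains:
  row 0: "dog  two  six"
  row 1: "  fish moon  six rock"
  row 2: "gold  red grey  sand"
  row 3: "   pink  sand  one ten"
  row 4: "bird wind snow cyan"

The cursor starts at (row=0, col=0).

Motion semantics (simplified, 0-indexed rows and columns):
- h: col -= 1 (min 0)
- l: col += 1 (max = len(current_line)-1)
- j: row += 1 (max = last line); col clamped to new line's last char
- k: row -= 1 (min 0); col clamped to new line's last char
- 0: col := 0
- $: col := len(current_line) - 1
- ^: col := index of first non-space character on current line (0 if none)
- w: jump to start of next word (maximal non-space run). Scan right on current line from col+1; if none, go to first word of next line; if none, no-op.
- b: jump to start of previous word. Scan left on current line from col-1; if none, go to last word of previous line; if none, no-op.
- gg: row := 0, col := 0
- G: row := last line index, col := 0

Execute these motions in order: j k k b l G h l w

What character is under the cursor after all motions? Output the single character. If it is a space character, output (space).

After 1 (j): row=1 col=0 char='_'
After 2 (k): row=0 col=0 char='d'
After 3 (k): row=0 col=0 char='d'
After 4 (b): row=0 col=0 char='d'
After 5 (l): row=0 col=1 char='o'
After 6 (G): row=4 col=0 char='b'
After 7 (h): row=4 col=0 char='b'
After 8 (l): row=4 col=1 char='i'
After 9 (w): row=4 col=5 char='w'

Answer: w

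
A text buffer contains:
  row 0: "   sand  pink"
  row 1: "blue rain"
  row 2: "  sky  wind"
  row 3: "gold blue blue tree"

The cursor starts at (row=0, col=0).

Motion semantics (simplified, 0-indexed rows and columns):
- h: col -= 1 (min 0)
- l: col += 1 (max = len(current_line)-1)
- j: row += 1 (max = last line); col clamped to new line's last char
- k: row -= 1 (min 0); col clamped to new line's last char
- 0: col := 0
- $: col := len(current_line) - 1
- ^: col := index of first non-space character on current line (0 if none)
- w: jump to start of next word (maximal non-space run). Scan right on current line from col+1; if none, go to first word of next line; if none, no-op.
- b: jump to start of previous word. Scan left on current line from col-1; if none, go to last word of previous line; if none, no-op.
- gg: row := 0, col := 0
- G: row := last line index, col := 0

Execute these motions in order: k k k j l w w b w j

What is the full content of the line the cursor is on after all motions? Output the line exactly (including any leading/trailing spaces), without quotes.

After 1 (k): row=0 col=0 char='_'
After 2 (k): row=0 col=0 char='_'
After 3 (k): row=0 col=0 char='_'
After 4 (j): row=1 col=0 char='b'
After 5 (l): row=1 col=1 char='l'
After 6 (w): row=1 col=5 char='r'
After 7 (w): row=2 col=2 char='s'
After 8 (b): row=1 col=5 char='r'
After 9 (w): row=2 col=2 char='s'
After 10 (j): row=3 col=2 char='l'

Answer: gold blue blue tree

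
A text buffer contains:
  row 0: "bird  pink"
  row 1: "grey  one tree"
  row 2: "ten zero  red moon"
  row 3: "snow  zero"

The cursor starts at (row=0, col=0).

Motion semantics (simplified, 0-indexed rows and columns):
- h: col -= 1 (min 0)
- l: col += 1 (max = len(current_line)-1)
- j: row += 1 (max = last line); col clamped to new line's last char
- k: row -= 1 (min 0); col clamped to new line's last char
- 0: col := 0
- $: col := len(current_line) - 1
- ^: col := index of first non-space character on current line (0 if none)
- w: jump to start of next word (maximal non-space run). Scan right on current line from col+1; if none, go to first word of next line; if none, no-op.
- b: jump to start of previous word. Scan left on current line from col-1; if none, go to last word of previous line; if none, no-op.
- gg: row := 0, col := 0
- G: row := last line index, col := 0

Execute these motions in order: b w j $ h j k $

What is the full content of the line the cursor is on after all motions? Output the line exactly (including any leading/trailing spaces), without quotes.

After 1 (b): row=0 col=0 char='b'
After 2 (w): row=0 col=6 char='p'
After 3 (j): row=1 col=6 char='o'
After 4 ($): row=1 col=13 char='e'
After 5 (h): row=1 col=12 char='e'
After 6 (j): row=2 col=12 char='d'
After 7 (k): row=1 col=12 char='e'
After 8 ($): row=1 col=13 char='e'

Answer: grey  one tree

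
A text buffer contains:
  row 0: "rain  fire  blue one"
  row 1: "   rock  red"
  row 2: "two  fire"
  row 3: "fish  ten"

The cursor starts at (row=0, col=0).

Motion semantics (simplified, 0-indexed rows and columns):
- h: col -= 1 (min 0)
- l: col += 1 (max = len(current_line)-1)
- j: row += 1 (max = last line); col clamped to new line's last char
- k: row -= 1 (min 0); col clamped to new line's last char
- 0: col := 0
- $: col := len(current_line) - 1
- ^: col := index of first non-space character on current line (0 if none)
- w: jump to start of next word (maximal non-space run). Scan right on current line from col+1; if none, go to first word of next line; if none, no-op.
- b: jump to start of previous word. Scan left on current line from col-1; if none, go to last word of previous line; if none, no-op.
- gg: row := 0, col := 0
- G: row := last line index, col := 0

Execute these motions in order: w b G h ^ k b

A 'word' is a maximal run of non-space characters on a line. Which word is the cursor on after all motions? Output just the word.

After 1 (w): row=0 col=6 char='f'
After 2 (b): row=0 col=0 char='r'
After 3 (G): row=3 col=0 char='f'
After 4 (h): row=3 col=0 char='f'
After 5 (^): row=3 col=0 char='f'
After 6 (k): row=2 col=0 char='t'
After 7 (b): row=1 col=9 char='r'

Answer: red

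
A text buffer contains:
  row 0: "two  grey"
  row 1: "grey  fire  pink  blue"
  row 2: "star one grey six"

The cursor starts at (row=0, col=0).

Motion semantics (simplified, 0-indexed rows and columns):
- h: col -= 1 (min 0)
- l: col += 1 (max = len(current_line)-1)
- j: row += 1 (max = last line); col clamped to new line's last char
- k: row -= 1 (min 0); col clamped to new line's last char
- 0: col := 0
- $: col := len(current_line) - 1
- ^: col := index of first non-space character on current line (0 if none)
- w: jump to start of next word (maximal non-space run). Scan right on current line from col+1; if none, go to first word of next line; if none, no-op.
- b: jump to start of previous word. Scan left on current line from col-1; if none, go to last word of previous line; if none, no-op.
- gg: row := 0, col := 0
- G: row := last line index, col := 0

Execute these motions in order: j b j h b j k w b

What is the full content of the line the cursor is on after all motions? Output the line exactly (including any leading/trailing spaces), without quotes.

Answer: grey  fire  pink  blue

Derivation:
After 1 (j): row=1 col=0 char='g'
After 2 (b): row=0 col=5 char='g'
After 3 (j): row=1 col=5 char='_'
After 4 (h): row=1 col=4 char='_'
After 5 (b): row=1 col=0 char='g'
After 6 (j): row=2 col=0 char='s'
After 7 (k): row=1 col=0 char='g'
After 8 (w): row=1 col=6 char='f'
After 9 (b): row=1 col=0 char='g'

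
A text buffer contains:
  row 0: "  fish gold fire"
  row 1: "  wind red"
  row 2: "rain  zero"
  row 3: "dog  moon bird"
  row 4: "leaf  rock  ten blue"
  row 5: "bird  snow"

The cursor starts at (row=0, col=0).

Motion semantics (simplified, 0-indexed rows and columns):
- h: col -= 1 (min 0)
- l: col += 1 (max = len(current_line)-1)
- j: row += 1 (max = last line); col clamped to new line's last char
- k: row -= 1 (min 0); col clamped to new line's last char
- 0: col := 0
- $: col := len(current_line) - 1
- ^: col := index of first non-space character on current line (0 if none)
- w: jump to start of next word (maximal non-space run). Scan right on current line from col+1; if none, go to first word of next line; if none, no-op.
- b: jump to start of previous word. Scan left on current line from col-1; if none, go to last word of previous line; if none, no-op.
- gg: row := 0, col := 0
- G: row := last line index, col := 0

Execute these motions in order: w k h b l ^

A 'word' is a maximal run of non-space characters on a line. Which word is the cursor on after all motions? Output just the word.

After 1 (w): row=0 col=2 char='f'
After 2 (k): row=0 col=2 char='f'
After 3 (h): row=0 col=1 char='_'
After 4 (b): row=0 col=1 char='_'
After 5 (l): row=0 col=2 char='f'
After 6 (^): row=0 col=2 char='f'

Answer: fish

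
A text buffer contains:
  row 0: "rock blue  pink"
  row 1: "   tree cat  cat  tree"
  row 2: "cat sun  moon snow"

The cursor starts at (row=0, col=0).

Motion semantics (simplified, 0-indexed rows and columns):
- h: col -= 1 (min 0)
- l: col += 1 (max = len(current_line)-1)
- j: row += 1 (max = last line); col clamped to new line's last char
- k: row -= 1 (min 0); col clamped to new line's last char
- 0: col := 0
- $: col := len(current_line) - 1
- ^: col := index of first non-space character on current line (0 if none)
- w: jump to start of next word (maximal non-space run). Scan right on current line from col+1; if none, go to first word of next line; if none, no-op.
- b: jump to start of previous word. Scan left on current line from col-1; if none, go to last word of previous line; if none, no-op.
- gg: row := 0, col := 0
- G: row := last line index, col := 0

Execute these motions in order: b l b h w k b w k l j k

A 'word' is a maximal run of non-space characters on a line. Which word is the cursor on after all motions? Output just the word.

After 1 (b): row=0 col=0 char='r'
After 2 (l): row=0 col=1 char='o'
After 3 (b): row=0 col=0 char='r'
After 4 (h): row=0 col=0 char='r'
After 5 (w): row=0 col=5 char='b'
After 6 (k): row=0 col=5 char='b'
After 7 (b): row=0 col=0 char='r'
After 8 (w): row=0 col=5 char='b'
After 9 (k): row=0 col=5 char='b'
After 10 (l): row=0 col=6 char='l'
After 11 (j): row=1 col=6 char='e'
After 12 (k): row=0 col=6 char='l'

Answer: blue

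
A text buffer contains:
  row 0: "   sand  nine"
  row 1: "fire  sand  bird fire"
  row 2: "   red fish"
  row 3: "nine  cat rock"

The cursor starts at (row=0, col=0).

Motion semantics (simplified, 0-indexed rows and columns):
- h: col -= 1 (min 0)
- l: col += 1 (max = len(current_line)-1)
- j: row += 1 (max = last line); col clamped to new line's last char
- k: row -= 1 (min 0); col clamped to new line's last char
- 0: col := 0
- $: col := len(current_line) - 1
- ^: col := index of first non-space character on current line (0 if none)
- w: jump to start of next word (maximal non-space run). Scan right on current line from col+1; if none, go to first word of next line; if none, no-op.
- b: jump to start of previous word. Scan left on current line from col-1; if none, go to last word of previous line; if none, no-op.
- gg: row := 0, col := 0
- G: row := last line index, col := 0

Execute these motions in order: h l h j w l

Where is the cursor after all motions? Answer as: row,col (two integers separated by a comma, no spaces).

After 1 (h): row=0 col=0 char='_'
After 2 (l): row=0 col=1 char='_'
After 3 (h): row=0 col=0 char='_'
After 4 (j): row=1 col=0 char='f'
After 5 (w): row=1 col=6 char='s'
After 6 (l): row=1 col=7 char='a'

Answer: 1,7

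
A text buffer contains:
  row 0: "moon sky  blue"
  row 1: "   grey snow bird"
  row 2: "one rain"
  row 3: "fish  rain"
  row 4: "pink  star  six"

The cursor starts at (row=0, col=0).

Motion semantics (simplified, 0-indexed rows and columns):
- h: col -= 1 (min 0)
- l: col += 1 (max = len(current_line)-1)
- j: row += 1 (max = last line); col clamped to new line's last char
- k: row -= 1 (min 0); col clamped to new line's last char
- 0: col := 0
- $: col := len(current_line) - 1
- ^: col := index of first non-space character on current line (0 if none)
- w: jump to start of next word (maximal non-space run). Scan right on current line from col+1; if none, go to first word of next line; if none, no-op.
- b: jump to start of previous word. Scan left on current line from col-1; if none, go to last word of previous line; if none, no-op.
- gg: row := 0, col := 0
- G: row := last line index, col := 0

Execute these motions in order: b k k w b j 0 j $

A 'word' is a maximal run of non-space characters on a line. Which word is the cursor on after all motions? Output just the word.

After 1 (b): row=0 col=0 char='m'
After 2 (k): row=0 col=0 char='m'
After 3 (k): row=0 col=0 char='m'
After 4 (w): row=0 col=5 char='s'
After 5 (b): row=0 col=0 char='m'
After 6 (j): row=1 col=0 char='_'
After 7 (0): row=1 col=0 char='_'
After 8 (j): row=2 col=0 char='o'
After 9 ($): row=2 col=7 char='n'

Answer: rain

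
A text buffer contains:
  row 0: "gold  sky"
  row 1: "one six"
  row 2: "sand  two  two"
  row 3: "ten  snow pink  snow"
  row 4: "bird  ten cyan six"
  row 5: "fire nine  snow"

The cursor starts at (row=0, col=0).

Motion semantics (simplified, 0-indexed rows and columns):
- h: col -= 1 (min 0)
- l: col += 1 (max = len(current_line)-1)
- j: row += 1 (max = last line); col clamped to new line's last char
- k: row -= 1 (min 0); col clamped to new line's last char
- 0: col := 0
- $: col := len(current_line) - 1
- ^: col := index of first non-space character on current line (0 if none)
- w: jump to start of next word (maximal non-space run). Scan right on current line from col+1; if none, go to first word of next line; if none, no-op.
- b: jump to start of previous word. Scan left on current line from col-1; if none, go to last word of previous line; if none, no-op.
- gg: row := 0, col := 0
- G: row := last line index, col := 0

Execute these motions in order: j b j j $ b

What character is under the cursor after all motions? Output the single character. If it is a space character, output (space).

Answer: t

Derivation:
After 1 (j): row=1 col=0 char='o'
After 2 (b): row=0 col=6 char='s'
After 3 (j): row=1 col=6 char='x'
After 4 (j): row=2 col=6 char='t'
After 5 ($): row=2 col=13 char='o'
After 6 (b): row=2 col=11 char='t'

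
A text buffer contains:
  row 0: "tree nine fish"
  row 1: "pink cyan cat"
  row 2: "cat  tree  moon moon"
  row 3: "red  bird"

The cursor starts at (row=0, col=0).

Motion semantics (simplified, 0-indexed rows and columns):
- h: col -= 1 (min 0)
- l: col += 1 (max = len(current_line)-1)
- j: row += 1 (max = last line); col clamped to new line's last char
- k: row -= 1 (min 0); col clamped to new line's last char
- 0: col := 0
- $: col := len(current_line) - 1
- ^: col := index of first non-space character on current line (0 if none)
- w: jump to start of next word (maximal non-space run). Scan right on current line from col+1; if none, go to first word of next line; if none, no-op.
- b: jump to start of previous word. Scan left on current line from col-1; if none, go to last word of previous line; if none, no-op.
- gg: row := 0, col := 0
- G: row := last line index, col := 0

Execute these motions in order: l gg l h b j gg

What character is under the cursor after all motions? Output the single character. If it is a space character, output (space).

After 1 (l): row=0 col=1 char='r'
After 2 (gg): row=0 col=0 char='t'
After 3 (l): row=0 col=1 char='r'
After 4 (h): row=0 col=0 char='t'
After 5 (b): row=0 col=0 char='t'
After 6 (j): row=1 col=0 char='p'
After 7 (gg): row=0 col=0 char='t'

Answer: t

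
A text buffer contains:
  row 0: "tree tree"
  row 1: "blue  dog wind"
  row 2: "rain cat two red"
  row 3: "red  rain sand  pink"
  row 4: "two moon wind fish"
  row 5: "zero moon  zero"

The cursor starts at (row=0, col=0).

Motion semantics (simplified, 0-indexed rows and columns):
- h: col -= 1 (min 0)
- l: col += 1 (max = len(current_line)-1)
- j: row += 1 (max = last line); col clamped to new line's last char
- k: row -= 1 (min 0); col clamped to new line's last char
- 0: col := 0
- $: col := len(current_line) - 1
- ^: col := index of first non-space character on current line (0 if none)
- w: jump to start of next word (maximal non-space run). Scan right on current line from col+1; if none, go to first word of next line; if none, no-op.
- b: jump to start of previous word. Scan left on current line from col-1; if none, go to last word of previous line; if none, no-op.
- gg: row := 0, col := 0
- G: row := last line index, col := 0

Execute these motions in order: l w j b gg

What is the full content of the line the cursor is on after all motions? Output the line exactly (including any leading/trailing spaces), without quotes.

After 1 (l): row=0 col=1 char='r'
After 2 (w): row=0 col=5 char='t'
After 3 (j): row=1 col=5 char='_'
After 4 (b): row=1 col=0 char='b'
After 5 (gg): row=0 col=0 char='t'

Answer: tree tree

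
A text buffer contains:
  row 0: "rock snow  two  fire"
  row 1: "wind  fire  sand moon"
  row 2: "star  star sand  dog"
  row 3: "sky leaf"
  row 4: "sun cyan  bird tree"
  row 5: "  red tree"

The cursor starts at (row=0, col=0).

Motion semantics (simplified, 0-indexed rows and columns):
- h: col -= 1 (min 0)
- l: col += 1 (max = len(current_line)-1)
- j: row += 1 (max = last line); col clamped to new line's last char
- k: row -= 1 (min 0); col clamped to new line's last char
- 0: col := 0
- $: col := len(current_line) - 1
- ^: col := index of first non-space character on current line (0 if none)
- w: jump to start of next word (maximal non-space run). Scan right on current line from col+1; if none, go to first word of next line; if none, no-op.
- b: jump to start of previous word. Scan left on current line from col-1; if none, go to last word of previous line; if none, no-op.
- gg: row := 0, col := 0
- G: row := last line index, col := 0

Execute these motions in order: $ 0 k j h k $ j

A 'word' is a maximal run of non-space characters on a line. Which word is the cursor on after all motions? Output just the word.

After 1 ($): row=0 col=19 char='e'
After 2 (0): row=0 col=0 char='r'
After 3 (k): row=0 col=0 char='r'
After 4 (j): row=1 col=0 char='w'
After 5 (h): row=1 col=0 char='w'
After 6 (k): row=0 col=0 char='r'
After 7 ($): row=0 col=19 char='e'
After 8 (j): row=1 col=19 char='o'

Answer: moon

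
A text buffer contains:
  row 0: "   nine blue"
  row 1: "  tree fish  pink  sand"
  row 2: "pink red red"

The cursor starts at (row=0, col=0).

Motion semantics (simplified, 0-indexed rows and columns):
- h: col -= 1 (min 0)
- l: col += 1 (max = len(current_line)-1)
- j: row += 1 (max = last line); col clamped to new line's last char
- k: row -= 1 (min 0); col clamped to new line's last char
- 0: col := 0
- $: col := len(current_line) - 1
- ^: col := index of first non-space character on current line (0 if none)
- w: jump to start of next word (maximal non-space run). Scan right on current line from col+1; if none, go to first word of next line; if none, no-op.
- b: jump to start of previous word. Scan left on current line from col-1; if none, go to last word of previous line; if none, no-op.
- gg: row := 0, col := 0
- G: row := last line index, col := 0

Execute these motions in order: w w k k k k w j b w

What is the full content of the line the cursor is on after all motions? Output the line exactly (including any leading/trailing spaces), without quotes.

Answer: pink red red

Derivation:
After 1 (w): row=0 col=3 char='n'
After 2 (w): row=0 col=8 char='b'
After 3 (k): row=0 col=8 char='b'
After 4 (k): row=0 col=8 char='b'
After 5 (k): row=0 col=8 char='b'
After 6 (k): row=0 col=8 char='b'
After 7 (w): row=1 col=2 char='t'
After 8 (j): row=2 col=2 char='n'
After 9 (b): row=2 col=0 char='p'
After 10 (w): row=2 col=5 char='r'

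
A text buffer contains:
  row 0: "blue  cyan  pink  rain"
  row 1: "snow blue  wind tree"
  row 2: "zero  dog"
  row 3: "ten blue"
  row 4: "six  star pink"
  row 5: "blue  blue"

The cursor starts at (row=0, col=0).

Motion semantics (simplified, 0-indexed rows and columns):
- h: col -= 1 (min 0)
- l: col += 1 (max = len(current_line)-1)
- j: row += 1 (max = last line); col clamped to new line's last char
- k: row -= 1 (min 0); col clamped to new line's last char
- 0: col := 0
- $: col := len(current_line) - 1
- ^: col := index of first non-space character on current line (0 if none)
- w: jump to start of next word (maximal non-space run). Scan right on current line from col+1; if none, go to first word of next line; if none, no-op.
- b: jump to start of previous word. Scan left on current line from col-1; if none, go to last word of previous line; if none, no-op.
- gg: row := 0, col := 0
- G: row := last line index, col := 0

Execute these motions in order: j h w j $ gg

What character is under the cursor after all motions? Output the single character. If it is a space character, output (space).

After 1 (j): row=1 col=0 char='s'
After 2 (h): row=1 col=0 char='s'
After 3 (w): row=1 col=5 char='b'
After 4 (j): row=2 col=5 char='_'
After 5 ($): row=2 col=8 char='g'
After 6 (gg): row=0 col=0 char='b'

Answer: b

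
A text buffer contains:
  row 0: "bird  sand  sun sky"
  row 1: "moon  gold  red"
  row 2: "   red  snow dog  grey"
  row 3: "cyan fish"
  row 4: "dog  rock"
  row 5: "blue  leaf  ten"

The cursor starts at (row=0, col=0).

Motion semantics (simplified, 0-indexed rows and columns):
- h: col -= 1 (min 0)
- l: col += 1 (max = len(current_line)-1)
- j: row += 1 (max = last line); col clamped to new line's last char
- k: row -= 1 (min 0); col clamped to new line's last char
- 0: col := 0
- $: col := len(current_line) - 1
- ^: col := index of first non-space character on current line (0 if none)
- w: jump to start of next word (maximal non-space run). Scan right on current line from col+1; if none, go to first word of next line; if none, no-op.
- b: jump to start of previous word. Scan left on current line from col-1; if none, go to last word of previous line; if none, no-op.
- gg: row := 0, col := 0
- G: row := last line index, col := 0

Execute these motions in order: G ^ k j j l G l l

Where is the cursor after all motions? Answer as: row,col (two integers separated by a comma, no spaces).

After 1 (G): row=5 col=0 char='b'
After 2 (^): row=5 col=0 char='b'
After 3 (k): row=4 col=0 char='d'
After 4 (j): row=5 col=0 char='b'
After 5 (j): row=5 col=0 char='b'
After 6 (l): row=5 col=1 char='l'
After 7 (G): row=5 col=0 char='b'
After 8 (l): row=5 col=1 char='l'
After 9 (l): row=5 col=2 char='u'

Answer: 5,2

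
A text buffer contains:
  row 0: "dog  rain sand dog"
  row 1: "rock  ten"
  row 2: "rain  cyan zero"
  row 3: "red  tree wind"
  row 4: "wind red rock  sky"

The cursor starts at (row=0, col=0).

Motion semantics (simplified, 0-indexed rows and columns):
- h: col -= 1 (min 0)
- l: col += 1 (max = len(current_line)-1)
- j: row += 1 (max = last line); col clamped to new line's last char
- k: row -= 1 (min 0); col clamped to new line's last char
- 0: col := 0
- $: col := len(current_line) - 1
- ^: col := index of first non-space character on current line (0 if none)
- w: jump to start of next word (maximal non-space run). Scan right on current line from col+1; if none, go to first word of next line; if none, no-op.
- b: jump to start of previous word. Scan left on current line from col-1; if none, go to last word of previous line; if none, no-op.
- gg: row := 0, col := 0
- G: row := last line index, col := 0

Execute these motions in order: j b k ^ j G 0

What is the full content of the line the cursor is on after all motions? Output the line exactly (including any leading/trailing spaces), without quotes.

After 1 (j): row=1 col=0 char='r'
After 2 (b): row=0 col=15 char='d'
After 3 (k): row=0 col=15 char='d'
After 4 (^): row=0 col=0 char='d'
After 5 (j): row=1 col=0 char='r'
After 6 (G): row=4 col=0 char='w'
After 7 (0): row=4 col=0 char='w'

Answer: wind red rock  sky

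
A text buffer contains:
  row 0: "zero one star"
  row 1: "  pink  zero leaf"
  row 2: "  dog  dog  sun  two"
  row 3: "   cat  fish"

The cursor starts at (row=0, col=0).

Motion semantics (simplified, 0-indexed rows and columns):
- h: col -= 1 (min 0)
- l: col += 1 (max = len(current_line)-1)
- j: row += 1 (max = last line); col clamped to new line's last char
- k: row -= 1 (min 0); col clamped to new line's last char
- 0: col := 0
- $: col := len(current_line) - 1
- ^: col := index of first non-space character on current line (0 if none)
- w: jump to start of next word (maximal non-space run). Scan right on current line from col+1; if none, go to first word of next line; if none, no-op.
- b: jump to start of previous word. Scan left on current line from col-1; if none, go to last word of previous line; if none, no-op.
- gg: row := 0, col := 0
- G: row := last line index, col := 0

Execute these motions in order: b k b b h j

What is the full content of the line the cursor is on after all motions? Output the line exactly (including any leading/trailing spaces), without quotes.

Answer:   pink  zero leaf

Derivation:
After 1 (b): row=0 col=0 char='z'
After 2 (k): row=0 col=0 char='z'
After 3 (b): row=0 col=0 char='z'
After 4 (b): row=0 col=0 char='z'
After 5 (h): row=0 col=0 char='z'
After 6 (j): row=1 col=0 char='_'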